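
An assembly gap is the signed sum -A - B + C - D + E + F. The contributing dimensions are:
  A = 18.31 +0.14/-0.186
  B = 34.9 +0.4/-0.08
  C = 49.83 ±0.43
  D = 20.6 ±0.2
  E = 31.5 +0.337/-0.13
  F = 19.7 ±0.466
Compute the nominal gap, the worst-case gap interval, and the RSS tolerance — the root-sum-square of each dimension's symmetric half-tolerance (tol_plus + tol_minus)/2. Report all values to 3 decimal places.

nominal=27.220 wc=[25.454,28.919] rss=0.762

Stack each dimension's contribution:
  -A: nom -18.310 → Σnom=-18.310; wc +0.186/-0.140 → slack +0.186/-0.140; half-tol=0.163, Σhalf²=0.026569
  -B: nom -34.900 → Σnom=-53.210; wc +0.080/-0.400 → slack +0.266/-0.540; half-tol=0.240, Σhalf²=0.084169
  +C: nom +49.830 → Σnom=-3.380; wc +0.430/-0.430 → slack +0.696/-0.970; half-tol=0.430, Σhalf²=0.269069
  -D: nom -20.600 → Σnom=-23.980; wc +0.200/-0.200 → slack +0.896/-1.170; half-tol=0.200, Σhalf²=0.309069
  +E: nom +31.500 → Σnom=7.520; wc +0.337/-0.130 → slack +1.233/-1.300; half-tol=0.234, Σhalf²=0.363591
  +F: nom +19.700 → Σnom=27.220; wc +0.466/-0.466 → slack +1.699/-1.766; half-tol=0.466, Σhalf²=0.580747
Nominal = 27.220. Worst-case = [27.220 - 1.766, 27.220 + 1.699] = [25.454, 28.919]. RSS = √0.580747 = 0.762.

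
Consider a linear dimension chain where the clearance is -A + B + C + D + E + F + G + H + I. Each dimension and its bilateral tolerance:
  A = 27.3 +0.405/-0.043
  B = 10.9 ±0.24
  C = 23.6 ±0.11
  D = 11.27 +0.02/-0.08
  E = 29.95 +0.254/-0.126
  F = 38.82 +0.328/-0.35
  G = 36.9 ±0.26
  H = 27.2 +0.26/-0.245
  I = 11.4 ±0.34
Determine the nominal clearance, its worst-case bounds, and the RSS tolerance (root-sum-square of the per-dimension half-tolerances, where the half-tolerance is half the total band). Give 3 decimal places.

Stack each dimension's contribution:
  -A: nom -27.300 → Σnom=-27.300; wc +0.043/-0.405 → slack +0.043/-0.405; half-tol=0.224, Σhalf²=0.050176
  +B: nom +10.900 → Σnom=-16.400; wc +0.240/-0.240 → slack +0.283/-0.645; half-tol=0.240, Σhalf²=0.107776
  +C: nom +23.600 → Σnom=7.200; wc +0.110/-0.110 → slack +0.393/-0.755; half-tol=0.110, Σhalf²=0.119876
  +D: nom +11.270 → Σnom=18.470; wc +0.020/-0.080 → slack +0.413/-0.835; half-tol=0.050, Σhalf²=0.122376
  +E: nom +29.950 → Σnom=48.420; wc +0.254/-0.126 → slack +0.667/-0.961; half-tol=0.190, Σhalf²=0.158476
  +F: nom +38.820 → Σnom=87.240; wc +0.328/-0.350 → slack +0.995/-1.311; half-tol=0.339, Σhalf²=0.273397
  +G: nom +36.900 → Σnom=124.140; wc +0.260/-0.260 → slack +1.255/-1.571; half-tol=0.260, Σhalf²=0.340997
  +H: nom +27.200 → Σnom=151.340; wc +0.260/-0.245 → slack +1.515/-1.816; half-tol=0.253, Σhalf²=0.404753
  +I: nom +11.400 → Σnom=162.740; wc +0.340/-0.340 → slack +1.855/-2.156; half-tol=0.340, Σhalf²=0.520353
Nominal = 162.740. Worst-case = [162.740 - 2.156, 162.740 + 1.855] = [160.584, 164.595]. RSS = √0.520353 = 0.721.

nominal=162.740 wc=[160.584,164.595] rss=0.721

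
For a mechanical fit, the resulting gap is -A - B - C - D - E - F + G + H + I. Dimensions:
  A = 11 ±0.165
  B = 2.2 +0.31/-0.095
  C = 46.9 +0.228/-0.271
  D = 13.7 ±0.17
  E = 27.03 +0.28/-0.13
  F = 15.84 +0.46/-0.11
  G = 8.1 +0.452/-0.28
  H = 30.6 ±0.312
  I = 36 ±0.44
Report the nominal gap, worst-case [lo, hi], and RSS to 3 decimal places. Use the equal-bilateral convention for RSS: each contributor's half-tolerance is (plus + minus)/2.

Stack each dimension's contribution:
  -A: nom -11.000 → Σnom=-11.000; wc +0.165/-0.165 → slack +0.165/-0.165; half-tol=0.165, Σhalf²=0.027225
  -B: nom -2.200 → Σnom=-13.200; wc +0.095/-0.310 → slack +0.260/-0.475; half-tol=0.203, Σhalf²=0.068231
  -C: nom -46.900 → Σnom=-60.100; wc +0.271/-0.228 → slack +0.531/-0.703; half-tol=0.249, Σhalf²=0.130482
  -D: nom -13.700 → Σnom=-73.800; wc +0.170/-0.170 → slack +0.701/-0.873; half-tol=0.170, Σhalf²=0.159382
  -E: nom -27.030 → Σnom=-100.830; wc +0.130/-0.280 → slack +0.831/-1.153; half-tol=0.205, Σhalf²=0.201407
  -F: nom -15.840 → Σnom=-116.670; wc +0.110/-0.460 → slack +0.941/-1.613; half-tol=0.285, Σhalf²=0.282632
  +G: nom +8.100 → Σnom=-108.570; wc +0.452/-0.280 → slack +1.393/-1.893; half-tol=0.366, Σhalf²=0.416587
  +H: nom +30.600 → Σnom=-77.970; wc +0.312/-0.312 → slack +1.705/-2.205; half-tol=0.312, Σhalf²=0.513931
  +I: nom +36.000 → Σnom=-41.970; wc +0.440/-0.440 → slack +2.145/-2.645; half-tol=0.440, Σhalf²=0.707531
Nominal = -41.970. Worst-case = [-41.970 - 2.645, -41.970 + 2.145] = [-44.615, -39.825]. RSS = √0.707531 = 0.841.

nominal=-41.970 wc=[-44.615,-39.825] rss=0.841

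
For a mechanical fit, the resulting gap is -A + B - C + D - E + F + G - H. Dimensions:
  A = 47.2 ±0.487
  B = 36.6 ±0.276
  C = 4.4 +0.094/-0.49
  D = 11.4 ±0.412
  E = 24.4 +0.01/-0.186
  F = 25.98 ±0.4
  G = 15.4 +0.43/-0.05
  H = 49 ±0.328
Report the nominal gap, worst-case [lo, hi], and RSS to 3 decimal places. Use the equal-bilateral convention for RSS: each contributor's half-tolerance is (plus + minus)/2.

nominal=-35.620 wc=[-37.677,-32.611] rss=0.950

Stack each dimension's contribution:
  -A: nom -47.200 → Σnom=-47.200; wc +0.487/-0.487 → slack +0.487/-0.487; half-tol=0.487, Σhalf²=0.237169
  +B: nom +36.600 → Σnom=-10.600; wc +0.276/-0.276 → slack +0.763/-0.763; half-tol=0.276, Σhalf²=0.313345
  -C: nom -4.400 → Σnom=-15.000; wc +0.490/-0.094 → slack +1.253/-0.857; half-tol=0.292, Σhalf²=0.398609
  +D: nom +11.400 → Σnom=-3.600; wc +0.412/-0.412 → slack +1.665/-1.269; half-tol=0.412, Σhalf²=0.568353
  -E: nom -24.400 → Σnom=-28.000; wc +0.186/-0.010 → slack +1.851/-1.279; half-tol=0.098, Σhalf²=0.577957
  +F: nom +25.980 → Σnom=-2.020; wc +0.400/-0.400 → slack +2.251/-1.679; half-tol=0.400, Σhalf²=0.737957
  +G: nom +15.400 → Σnom=13.380; wc +0.430/-0.050 → slack +2.681/-1.729; half-tol=0.240, Σhalf²=0.795557
  -H: nom -49.000 → Σnom=-35.620; wc +0.328/-0.328 → slack +3.009/-2.057; half-tol=0.328, Σhalf²=0.903141
Nominal = -35.620. Worst-case = [-35.620 - 2.057, -35.620 + 3.009] = [-37.677, -32.611]. RSS = √0.903141 = 0.950.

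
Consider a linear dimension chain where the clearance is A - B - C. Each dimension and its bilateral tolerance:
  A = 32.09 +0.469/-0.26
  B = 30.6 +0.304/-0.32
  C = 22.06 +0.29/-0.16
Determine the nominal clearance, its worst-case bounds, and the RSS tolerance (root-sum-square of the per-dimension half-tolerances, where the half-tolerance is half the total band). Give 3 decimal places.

nominal=-20.570 wc=[-21.424,-19.621] rss=0.530

Stack each dimension's contribution:
  +A: nom +32.090 → Σnom=32.090; wc +0.469/-0.260 → slack +0.469/-0.260; half-tol=0.364, Σhalf²=0.132860
  -B: nom -30.600 → Σnom=1.490; wc +0.320/-0.304 → slack +0.789/-0.564; half-tol=0.312, Σhalf²=0.230204
  -C: nom -22.060 → Σnom=-20.570; wc +0.160/-0.290 → slack +0.949/-0.854; half-tol=0.225, Σhalf²=0.280829
Nominal = -20.570. Worst-case = [-20.570 - 0.854, -20.570 + 0.949] = [-21.424, -19.621]. RSS = √0.280829 = 0.530.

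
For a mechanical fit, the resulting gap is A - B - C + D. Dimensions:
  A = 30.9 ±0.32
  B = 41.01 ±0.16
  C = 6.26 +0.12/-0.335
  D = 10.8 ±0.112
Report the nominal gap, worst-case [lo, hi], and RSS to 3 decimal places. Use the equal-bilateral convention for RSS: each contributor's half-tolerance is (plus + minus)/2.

Stack each dimension's contribution:
  +A: nom +30.900 → Σnom=30.900; wc +0.320/-0.320 → slack +0.320/-0.320; half-tol=0.320, Σhalf²=0.102400
  -B: nom -41.010 → Σnom=-10.110; wc +0.160/-0.160 → slack +0.480/-0.480; half-tol=0.160, Σhalf²=0.128000
  -C: nom -6.260 → Σnom=-16.370; wc +0.335/-0.120 → slack +0.815/-0.600; half-tol=0.228, Σhalf²=0.179756
  +D: nom +10.800 → Σnom=-5.570; wc +0.112/-0.112 → slack +0.927/-0.712; half-tol=0.112, Σhalf²=0.192300
Nominal = -5.570. Worst-case = [-5.570 - 0.712, -5.570 + 0.927] = [-6.282, -4.643]. RSS = √0.192300 = 0.439.

nominal=-5.570 wc=[-6.282,-4.643] rss=0.439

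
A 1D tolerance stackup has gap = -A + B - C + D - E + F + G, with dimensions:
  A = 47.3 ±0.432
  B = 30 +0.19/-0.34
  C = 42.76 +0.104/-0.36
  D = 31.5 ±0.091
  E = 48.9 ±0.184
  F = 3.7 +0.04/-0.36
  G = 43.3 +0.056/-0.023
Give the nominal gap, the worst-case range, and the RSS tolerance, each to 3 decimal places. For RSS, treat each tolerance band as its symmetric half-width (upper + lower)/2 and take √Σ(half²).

Stack each dimension's contribution:
  -A: nom -47.300 → Σnom=-47.300; wc +0.432/-0.432 → slack +0.432/-0.432; half-tol=0.432, Σhalf²=0.186624
  +B: nom +30.000 → Σnom=-17.300; wc +0.190/-0.340 → slack +0.622/-0.772; half-tol=0.265, Σhalf²=0.256849
  -C: nom -42.760 → Σnom=-60.060; wc +0.360/-0.104 → slack +0.982/-0.876; half-tol=0.232, Σhalf²=0.310673
  +D: nom +31.500 → Σnom=-28.560; wc +0.091/-0.091 → slack +1.073/-0.967; half-tol=0.091, Σhalf²=0.318954
  -E: nom -48.900 → Σnom=-77.460; wc +0.184/-0.184 → slack +1.257/-1.151; half-tol=0.184, Σhalf²=0.352810
  +F: nom +3.700 → Σnom=-73.760; wc +0.040/-0.360 → slack +1.297/-1.511; half-tol=0.200, Σhalf²=0.392810
  +G: nom +43.300 → Σnom=-30.460; wc +0.056/-0.023 → slack +1.353/-1.534; half-tol=0.040, Σhalf²=0.394370
Nominal = -30.460. Worst-case = [-30.460 - 1.534, -30.460 + 1.353] = [-31.994, -29.107]. RSS = √0.394370 = 0.628.

nominal=-30.460 wc=[-31.994,-29.107] rss=0.628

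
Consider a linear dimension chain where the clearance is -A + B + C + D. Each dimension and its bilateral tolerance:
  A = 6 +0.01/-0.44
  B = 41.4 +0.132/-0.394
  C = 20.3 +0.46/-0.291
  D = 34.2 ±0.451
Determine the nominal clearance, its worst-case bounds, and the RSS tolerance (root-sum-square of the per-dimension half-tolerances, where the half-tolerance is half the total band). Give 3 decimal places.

Stack each dimension's contribution:
  -A: nom -6.000 → Σnom=-6.000; wc +0.440/-0.010 → slack +0.440/-0.010; half-tol=0.225, Σhalf²=0.050625
  +B: nom +41.400 → Σnom=35.400; wc +0.132/-0.394 → slack +0.572/-0.404; half-tol=0.263, Σhalf²=0.119794
  +C: nom +20.300 → Σnom=55.700; wc +0.460/-0.291 → slack +1.032/-0.695; half-tol=0.376, Σhalf²=0.260794
  +D: nom +34.200 → Σnom=89.900; wc +0.451/-0.451 → slack +1.483/-1.146; half-tol=0.451, Σhalf²=0.464195
Nominal = 89.900. Worst-case = [89.900 - 1.146, 89.900 + 1.483] = [88.754, 91.383]. RSS = √0.464195 = 0.681.

nominal=89.900 wc=[88.754,91.383] rss=0.681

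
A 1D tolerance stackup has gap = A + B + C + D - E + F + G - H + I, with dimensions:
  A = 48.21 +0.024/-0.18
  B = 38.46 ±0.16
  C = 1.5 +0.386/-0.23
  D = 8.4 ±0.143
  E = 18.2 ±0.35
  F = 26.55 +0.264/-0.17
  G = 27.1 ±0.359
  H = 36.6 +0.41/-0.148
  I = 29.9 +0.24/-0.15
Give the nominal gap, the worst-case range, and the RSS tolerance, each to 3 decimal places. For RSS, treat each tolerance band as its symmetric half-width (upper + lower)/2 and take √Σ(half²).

Stack each dimension's contribution:
  +A: nom +48.210 → Σnom=48.210; wc +0.024/-0.180 → slack +0.024/-0.180; half-tol=0.102, Σhalf²=0.010404
  +B: nom +38.460 → Σnom=86.670; wc +0.160/-0.160 → slack +0.184/-0.340; half-tol=0.160, Σhalf²=0.036004
  +C: nom +1.500 → Σnom=88.170; wc +0.386/-0.230 → slack +0.570/-0.570; half-tol=0.308, Σhalf²=0.130868
  +D: nom +8.400 → Σnom=96.570; wc +0.143/-0.143 → slack +0.713/-0.713; half-tol=0.143, Σhalf²=0.151317
  -E: nom -18.200 → Σnom=78.370; wc +0.350/-0.350 → slack +1.063/-1.063; half-tol=0.350, Σhalf²=0.273817
  +F: nom +26.550 → Σnom=104.920; wc +0.264/-0.170 → slack +1.327/-1.233; half-tol=0.217, Σhalf²=0.320906
  +G: nom +27.100 → Σnom=132.020; wc +0.359/-0.359 → slack +1.686/-1.592; half-tol=0.359, Σhalf²=0.449787
  -H: nom -36.600 → Σnom=95.420; wc +0.148/-0.410 → slack +1.834/-2.002; half-tol=0.279, Σhalf²=0.527628
  +I: nom +29.900 → Σnom=125.320; wc +0.240/-0.150 → slack +2.074/-2.152; half-tol=0.195, Σhalf²=0.565653
Nominal = 125.320. Worst-case = [125.320 - 2.152, 125.320 + 2.074] = [123.168, 127.394]. RSS = √0.565653 = 0.752.

nominal=125.320 wc=[123.168,127.394] rss=0.752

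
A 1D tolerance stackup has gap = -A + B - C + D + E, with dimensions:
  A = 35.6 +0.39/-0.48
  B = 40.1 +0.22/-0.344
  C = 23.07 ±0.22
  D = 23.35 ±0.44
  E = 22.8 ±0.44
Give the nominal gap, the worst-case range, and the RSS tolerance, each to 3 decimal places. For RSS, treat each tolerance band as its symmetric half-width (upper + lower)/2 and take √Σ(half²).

Stack each dimension's contribution:
  -A: nom -35.600 → Σnom=-35.600; wc +0.480/-0.390 → slack +0.480/-0.390; half-tol=0.435, Σhalf²=0.189225
  +B: nom +40.100 → Σnom=4.500; wc +0.220/-0.344 → slack +0.700/-0.734; half-tol=0.282, Σhalf²=0.268749
  -C: nom -23.070 → Σnom=-18.570; wc +0.220/-0.220 → slack +0.920/-0.954; half-tol=0.220, Σhalf²=0.317149
  +D: nom +23.350 → Σnom=4.780; wc +0.440/-0.440 → slack +1.360/-1.394; half-tol=0.440, Σhalf²=0.510749
  +E: nom +22.800 → Σnom=27.580; wc +0.440/-0.440 → slack +1.800/-1.834; half-tol=0.440, Σhalf²=0.704349
Nominal = 27.580. Worst-case = [27.580 - 1.834, 27.580 + 1.800] = [25.746, 29.380]. RSS = √0.704349 = 0.839.

nominal=27.580 wc=[25.746,29.380] rss=0.839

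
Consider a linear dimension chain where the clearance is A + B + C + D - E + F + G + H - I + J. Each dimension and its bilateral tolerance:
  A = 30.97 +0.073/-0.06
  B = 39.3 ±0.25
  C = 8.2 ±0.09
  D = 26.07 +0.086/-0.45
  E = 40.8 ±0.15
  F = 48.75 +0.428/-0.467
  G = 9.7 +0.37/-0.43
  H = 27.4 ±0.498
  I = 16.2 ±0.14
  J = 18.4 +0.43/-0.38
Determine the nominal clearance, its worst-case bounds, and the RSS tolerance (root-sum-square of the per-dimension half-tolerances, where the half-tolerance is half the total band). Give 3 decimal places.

nominal=151.790 wc=[148.875,154.305] rss=0.980

Stack each dimension's contribution:
  +A: nom +30.970 → Σnom=30.970; wc +0.073/-0.060 → slack +0.073/-0.060; half-tol=0.067, Σhalf²=0.004422
  +B: nom +39.300 → Σnom=70.270; wc +0.250/-0.250 → slack +0.323/-0.310; half-tol=0.250, Σhalf²=0.066922
  +C: nom +8.200 → Σnom=78.470; wc +0.090/-0.090 → slack +0.413/-0.400; half-tol=0.090, Σhalf²=0.075022
  +D: nom +26.070 → Σnom=104.540; wc +0.086/-0.450 → slack +0.499/-0.850; half-tol=0.268, Σhalf²=0.146846
  -E: nom -40.800 → Σnom=63.740; wc +0.150/-0.150 → slack +0.649/-1.000; half-tol=0.150, Σhalf²=0.169346
  +F: nom +48.750 → Σnom=112.490; wc +0.428/-0.467 → slack +1.077/-1.467; half-tol=0.448, Σhalf²=0.369603
  +G: nom +9.700 → Σnom=122.190; wc +0.370/-0.430 → slack +1.447/-1.897; half-tol=0.400, Σhalf²=0.529602
  +H: nom +27.400 → Σnom=149.590; wc +0.498/-0.498 → slack +1.945/-2.395; half-tol=0.498, Σhalf²=0.777606
  -I: nom -16.200 → Σnom=133.390; wc +0.140/-0.140 → slack +2.085/-2.535; half-tol=0.140, Σhalf²=0.797206
  +J: nom +18.400 → Σnom=151.790; wc +0.430/-0.380 → slack +2.515/-2.915; half-tol=0.405, Σhalf²=0.961232
Nominal = 151.790. Worst-case = [151.790 - 2.915, 151.790 + 2.515] = [148.875, 154.305]. RSS = √0.961232 = 0.980.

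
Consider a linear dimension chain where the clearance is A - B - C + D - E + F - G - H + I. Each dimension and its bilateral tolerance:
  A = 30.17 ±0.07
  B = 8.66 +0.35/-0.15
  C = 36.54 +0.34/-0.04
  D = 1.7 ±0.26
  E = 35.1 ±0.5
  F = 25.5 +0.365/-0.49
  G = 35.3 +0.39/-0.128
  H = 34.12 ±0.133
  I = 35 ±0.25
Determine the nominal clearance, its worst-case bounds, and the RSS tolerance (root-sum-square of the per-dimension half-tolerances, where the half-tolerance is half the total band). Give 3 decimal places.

Stack each dimension's contribution:
  +A: nom +30.170 → Σnom=30.170; wc +0.070/-0.070 → slack +0.070/-0.070; half-tol=0.070, Σhalf²=0.004900
  -B: nom -8.660 → Σnom=21.510; wc +0.150/-0.350 → slack +0.220/-0.420; half-tol=0.250, Σhalf²=0.067400
  -C: nom -36.540 → Σnom=-15.030; wc +0.040/-0.340 → slack +0.260/-0.760; half-tol=0.190, Σhalf²=0.103500
  +D: nom +1.700 → Σnom=-13.330; wc +0.260/-0.260 → slack +0.520/-1.020; half-tol=0.260, Σhalf²=0.171100
  -E: nom -35.100 → Σnom=-48.430; wc +0.500/-0.500 → slack +1.020/-1.520; half-tol=0.500, Σhalf²=0.421100
  +F: nom +25.500 → Σnom=-22.930; wc +0.365/-0.490 → slack +1.385/-2.010; half-tol=0.427, Σhalf²=0.603856
  -G: nom -35.300 → Σnom=-58.230; wc +0.128/-0.390 → slack +1.513/-2.400; half-tol=0.259, Σhalf²=0.670937
  -H: nom -34.120 → Σnom=-92.350; wc +0.133/-0.133 → slack +1.646/-2.533; half-tol=0.133, Σhalf²=0.688626
  +I: nom +35.000 → Σnom=-57.350; wc +0.250/-0.250 → slack +1.896/-2.783; half-tol=0.250, Σhalf²=0.751126
Nominal = -57.350. Worst-case = [-57.350 - 2.783, -57.350 + 1.896] = [-60.133, -55.454]. RSS = √0.751126 = 0.867.

nominal=-57.350 wc=[-60.133,-55.454] rss=0.867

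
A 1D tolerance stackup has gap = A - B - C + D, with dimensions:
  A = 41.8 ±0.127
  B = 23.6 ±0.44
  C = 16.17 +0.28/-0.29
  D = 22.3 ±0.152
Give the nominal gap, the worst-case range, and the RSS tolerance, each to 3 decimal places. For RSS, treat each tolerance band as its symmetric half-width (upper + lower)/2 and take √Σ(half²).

Stack each dimension's contribution:
  +A: nom +41.800 → Σnom=41.800; wc +0.127/-0.127 → slack +0.127/-0.127; half-tol=0.127, Σhalf²=0.016129
  -B: nom -23.600 → Σnom=18.200; wc +0.440/-0.440 → slack +0.567/-0.567; half-tol=0.440, Σhalf²=0.209729
  -C: nom -16.170 → Σnom=2.030; wc +0.290/-0.280 → slack +0.857/-0.847; half-tol=0.285, Σhalf²=0.290954
  +D: nom +22.300 → Σnom=24.330; wc +0.152/-0.152 → slack +1.009/-0.999; half-tol=0.152, Σhalf²=0.314058
Nominal = 24.330. Worst-case = [24.330 - 0.999, 24.330 + 1.009] = [23.331, 25.339]. RSS = √0.314058 = 0.560.

nominal=24.330 wc=[23.331,25.339] rss=0.560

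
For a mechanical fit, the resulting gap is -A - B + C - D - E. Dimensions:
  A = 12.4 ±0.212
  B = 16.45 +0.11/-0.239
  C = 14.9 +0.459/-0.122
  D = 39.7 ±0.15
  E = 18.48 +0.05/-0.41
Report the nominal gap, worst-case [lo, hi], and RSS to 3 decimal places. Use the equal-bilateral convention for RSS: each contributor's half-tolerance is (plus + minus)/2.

nominal=-72.130 wc=[-72.774,-70.660] rss=0.485

Stack each dimension's contribution:
  -A: nom -12.400 → Σnom=-12.400; wc +0.212/-0.212 → slack +0.212/-0.212; half-tol=0.212, Σhalf²=0.044944
  -B: nom -16.450 → Σnom=-28.850; wc +0.239/-0.110 → slack +0.451/-0.322; half-tol=0.174, Σhalf²=0.075394
  +C: nom +14.900 → Σnom=-13.950; wc +0.459/-0.122 → slack +0.910/-0.444; half-tol=0.290, Σhalf²=0.159784
  -D: nom -39.700 → Σnom=-53.650; wc +0.150/-0.150 → slack +1.060/-0.594; half-tol=0.150, Σhalf²=0.182284
  -E: nom -18.480 → Σnom=-72.130; wc +0.410/-0.050 → slack +1.470/-0.644; half-tol=0.230, Σhalf²=0.235184
Nominal = -72.130. Worst-case = [-72.130 - 0.644, -72.130 + 1.470] = [-72.774, -70.660]. RSS = √0.235184 = 0.485.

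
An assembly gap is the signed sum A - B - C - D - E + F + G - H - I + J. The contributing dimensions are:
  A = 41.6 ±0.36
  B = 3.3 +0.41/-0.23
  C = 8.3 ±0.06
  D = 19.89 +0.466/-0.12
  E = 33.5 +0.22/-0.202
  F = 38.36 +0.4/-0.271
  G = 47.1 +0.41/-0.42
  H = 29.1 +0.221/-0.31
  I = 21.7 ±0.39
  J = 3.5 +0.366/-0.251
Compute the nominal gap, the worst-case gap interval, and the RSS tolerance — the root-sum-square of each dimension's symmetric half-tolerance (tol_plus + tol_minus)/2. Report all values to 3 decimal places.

Stack each dimension's contribution:
  +A: nom +41.600 → Σnom=41.600; wc +0.360/-0.360 → slack +0.360/-0.360; half-tol=0.360, Σhalf²=0.129600
  -B: nom -3.300 → Σnom=38.300; wc +0.230/-0.410 → slack +0.590/-0.770; half-tol=0.320, Σhalf²=0.232000
  -C: nom -8.300 → Σnom=30.000; wc +0.060/-0.060 → slack +0.650/-0.830; half-tol=0.060, Σhalf²=0.235600
  -D: nom -19.890 → Σnom=10.110; wc +0.120/-0.466 → slack +0.770/-1.296; half-tol=0.293, Σhalf²=0.321449
  -E: nom -33.500 → Σnom=-23.390; wc +0.202/-0.220 → slack +0.972/-1.516; half-tol=0.211, Σhalf²=0.365970
  +F: nom +38.360 → Σnom=14.970; wc +0.400/-0.271 → slack +1.372/-1.787; half-tol=0.336, Σhalf²=0.478530
  +G: nom +47.100 → Σnom=62.070; wc +0.410/-0.420 → slack +1.782/-2.207; half-tol=0.415, Σhalf²=0.650755
  -H: nom -29.100 → Σnom=32.970; wc +0.310/-0.221 → slack +2.092/-2.428; half-tol=0.266, Σhalf²=0.721245
  -I: nom -21.700 → Σnom=11.270; wc +0.390/-0.390 → slack +2.482/-2.818; half-tol=0.390, Σhalf²=0.873345
  +J: nom +3.500 → Σnom=14.770; wc +0.366/-0.251 → slack +2.848/-3.069; half-tol=0.308, Σhalf²=0.968518
Nominal = 14.770. Worst-case = [14.770 - 3.069, 14.770 + 2.848] = [11.701, 17.618]. RSS = √0.968518 = 0.984.

nominal=14.770 wc=[11.701,17.618] rss=0.984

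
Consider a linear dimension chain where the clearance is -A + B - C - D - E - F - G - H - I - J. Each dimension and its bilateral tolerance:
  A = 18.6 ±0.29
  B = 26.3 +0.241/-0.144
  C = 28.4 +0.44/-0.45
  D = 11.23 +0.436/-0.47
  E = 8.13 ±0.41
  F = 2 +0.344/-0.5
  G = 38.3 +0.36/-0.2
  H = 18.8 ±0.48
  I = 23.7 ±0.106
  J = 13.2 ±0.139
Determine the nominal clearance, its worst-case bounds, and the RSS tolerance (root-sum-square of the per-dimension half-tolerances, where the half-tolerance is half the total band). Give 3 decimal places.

Stack each dimension's contribution:
  -A: nom -18.600 → Σnom=-18.600; wc +0.290/-0.290 → slack +0.290/-0.290; half-tol=0.290, Σhalf²=0.084100
  +B: nom +26.300 → Σnom=7.700; wc +0.241/-0.144 → slack +0.531/-0.434; half-tol=0.193, Σhalf²=0.121156
  -C: nom -28.400 → Σnom=-20.700; wc +0.450/-0.440 → slack +0.981/-0.874; half-tol=0.445, Σhalf²=0.319181
  -D: nom -11.230 → Σnom=-31.930; wc +0.470/-0.436 → slack +1.451/-1.310; half-tol=0.453, Σhalf²=0.524390
  -E: nom -8.130 → Σnom=-40.060; wc +0.410/-0.410 → slack +1.861/-1.720; half-tol=0.410, Σhalf²=0.692490
  -F: nom -2.000 → Σnom=-42.060; wc +0.500/-0.344 → slack +2.361/-2.064; half-tol=0.422, Σhalf²=0.870574
  -G: nom -38.300 → Σnom=-80.360; wc +0.200/-0.360 → slack +2.561/-2.424; half-tol=0.280, Σhalf²=0.948974
  -H: nom -18.800 → Σnom=-99.160; wc +0.480/-0.480 → slack +3.041/-2.904; half-tol=0.480, Σhalf²=1.179374
  -I: nom -23.700 → Σnom=-122.860; wc +0.106/-0.106 → slack +3.147/-3.010; half-tol=0.106, Σhalf²=1.190610
  -J: nom -13.200 → Σnom=-136.060; wc +0.139/-0.139 → slack +3.286/-3.149; half-tol=0.139, Σhalf²=1.209931
Nominal = -136.060. Worst-case = [-136.060 - 3.149, -136.060 + 3.286] = [-139.209, -132.774]. RSS = √1.209931 = 1.100.

nominal=-136.060 wc=[-139.209,-132.774] rss=1.100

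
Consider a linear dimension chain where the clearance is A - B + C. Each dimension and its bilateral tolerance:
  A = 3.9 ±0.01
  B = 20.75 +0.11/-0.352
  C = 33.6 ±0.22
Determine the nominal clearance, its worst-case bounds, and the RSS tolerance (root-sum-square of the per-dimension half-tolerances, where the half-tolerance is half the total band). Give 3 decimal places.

nominal=16.750 wc=[16.410,17.332] rss=0.319

Stack each dimension's contribution:
  +A: nom +3.900 → Σnom=3.900; wc +0.010/-0.010 → slack +0.010/-0.010; half-tol=0.010, Σhalf²=0.000100
  -B: nom -20.750 → Σnom=-16.850; wc +0.352/-0.110 → slack +0.362/-0.120; half-tol=0.231, Σhalf²=0.053461
  +C: nom +33.600 → Σnom=16.750; wc +0.220/-0.220 → slack +0.582/-0.340; half-tol=0.220, Σhalf²=0.101861
Nominal = 16.750. Worst-case = [16.750 - 0.340, 16.750 + 0.582] = [16.410, 17.332]. RSS = √0.101861 = 0.319.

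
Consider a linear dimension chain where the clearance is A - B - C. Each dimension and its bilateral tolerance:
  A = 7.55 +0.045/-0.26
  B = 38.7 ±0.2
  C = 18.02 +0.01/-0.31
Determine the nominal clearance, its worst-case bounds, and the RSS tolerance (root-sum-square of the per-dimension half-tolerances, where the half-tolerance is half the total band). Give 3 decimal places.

nominal=-49.170 wc=[-49.640,-48.615] rss=0.298

Stack each dimension's contribution:
  +A: nom +7.550 → Σnom=7.550; wc +0.045/-0.260 → slack +0.045/-0.260; half-tol=0.152, Σhalf²=0.023256
  -B: nom -38.700 → Σnom=-31.150; wc +0.200/-0.200 → slack +0.245/-0.460; half-tol=0.200, Σhalf²=0.063256
  -C: nom -18.020 → Σnom=-49.170; wc +0.310/-0.010 → slack +0.555/-0.470; half-tol=0.160, Σhalf²=0.088856
Nominal = -49.170. Worst-case = [-49.170 - 0.470, -49.170 + 0.555] = [-49.640, -48.615]. RSS = √0.088856 = 0.298.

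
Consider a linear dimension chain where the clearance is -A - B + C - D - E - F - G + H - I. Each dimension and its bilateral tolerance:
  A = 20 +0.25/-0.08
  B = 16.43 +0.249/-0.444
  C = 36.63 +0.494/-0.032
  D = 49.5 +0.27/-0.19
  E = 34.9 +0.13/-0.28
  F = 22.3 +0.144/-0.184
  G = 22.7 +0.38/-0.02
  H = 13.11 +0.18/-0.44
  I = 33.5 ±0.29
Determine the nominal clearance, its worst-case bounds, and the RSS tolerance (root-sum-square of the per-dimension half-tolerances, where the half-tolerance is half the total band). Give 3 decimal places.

Stack each dimension's contribution:
  -A: nom -20.000 → Σnom=-20.000; wc +0.080/-0.250 → slack +0.080/-0.250; half-tol=0.165, Σhalf²=0.027225
  -B: nom -16.430 → Σnom=-36.430; wc +0.444/-0.249 → slack +0.524/-0.499; half-tol=0.347, Σhalf²=0.147287
  +C: nom +36.630 → Σnom=0.200; wc +0.494/-0.032 → slack +1.018/-0.531; half-tol=0.263, Σhalf²=0.216456
  -D: nom -49.500 → Σnom=-49.300; wc +0.190/-0.270 → slack +1.208/-0.801; half-tol=0.230, Σhalf²=0.269356
  -E: nom -34.900 → Σnom=-84.200; wc +0.280/-0.130 → slack +1.488/-0.931; half-tol=0.205, Σhalf²=0.311381
  -F: nom -22.300 → Σnom=-106.500; wc +0.184/-0.144 → slack +1.672/-1.075; half-tol=0.164, Σhalf²=0.338277
  -G: nom -22.700 → Σnom=-129.200; wc +0.020/-0.380 → slack +1.692/-1.455; half-tol=0.200, Σhalf²=0.378277
  +H: nom +13.110 → Σnom=-116.090; wc +0.180/-0.440 → slack +1.872/-1.895; half-tol=0.310, Σhalf²=0.474377
  -I: nom -33.500 → Σnom=-149.590; wc +0.290/-0.290 → slack +2.162/-2.185; half-tol=0.290, Σhalf²=0.558477
Nominal = -149.590. Worst-case = [-149.590 - 2.185, -149.590 + 2.162] = [-151.775, -147.428]. RSS = √0.558477 = 0.747.

nominal=-149.590 wc=[-151.775,-147.428] rss=0.747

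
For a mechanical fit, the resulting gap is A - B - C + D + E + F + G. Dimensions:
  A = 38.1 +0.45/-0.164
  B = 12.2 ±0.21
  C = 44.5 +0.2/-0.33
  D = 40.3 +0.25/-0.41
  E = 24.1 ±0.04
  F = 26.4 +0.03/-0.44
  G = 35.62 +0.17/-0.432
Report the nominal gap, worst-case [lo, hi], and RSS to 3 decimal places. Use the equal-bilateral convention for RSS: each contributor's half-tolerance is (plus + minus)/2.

Stack each dimension's contribution:
  +A: nom +38.100 → Σnom=38.100; wc +0.450/-0.164 → slack +0.450/-0.164; half-tol=0.307, Σhalf²=0.094249
  -B: nom -12.200 → Σnom=25.900; wc +0.210/-0.210 → slack +0.660/-0.374; half-tol=0.210, Σhalf²=0.138349
  -C: nom -44.500 → Σnom=-18.600; wc +0.330/-0.200 → slack +0.990/-0.574; half-tol=0.265, Σhalf²=0.208574
  +D: nom +40.300 → Σnom=21.700; wc +0.250/-0.410 → slack +1.240/-0.984; half-tol=0.330, Σhalf²=0.317474
  +E: nom +24.100 → Σnom=45.800; wc +0.040/-0.040 → slack +1.280/-1.024; half-tol=0.040, Σhalf²=0.319074
  +F: nom +26.400 → Σnom=72.200; wc +0.030/-0.440 → slack +1.310/-1.464; half-tol=0.235, Σhalf²=0.374299
  +G: nom +35.620 → Σnom=107.820; wc +0.170/-0.432 → slack +1.480/-1.896; half-tol=0.301, Σhalf²=0.464900
Nominal = 107.820. Worst-case = [107.820 - 1.896, 107.820 + 1.480] = [105.924, 109.300]. RSS = √0.464900 = 0.682.

nominal=107.820 wc=[105.924,109.300] rss=0.682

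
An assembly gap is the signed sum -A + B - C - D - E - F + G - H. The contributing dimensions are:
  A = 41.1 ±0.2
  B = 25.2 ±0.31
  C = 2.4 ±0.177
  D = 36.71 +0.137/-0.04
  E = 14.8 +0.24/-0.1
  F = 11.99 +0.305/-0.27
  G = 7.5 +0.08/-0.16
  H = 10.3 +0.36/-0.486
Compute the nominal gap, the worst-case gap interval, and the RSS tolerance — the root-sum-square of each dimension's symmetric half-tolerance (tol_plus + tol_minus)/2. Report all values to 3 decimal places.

nominal=-84.600 wc=[-86.489,-82.937] rss=0.693

Stack each dimension's contribution:
  -A: nom -41.100 → Σnom=-41.100; wc +0.200/-0.200 → slack +0.200/-0.200; half-tol=0.200, Σhalf²=0.040000
  +B: nom +25.200 → Σnom=-15.900; wc +0.310/-0.310 → slack +0.510/-0.510; half-tol=0.310, Σhalf²=0.136100
  -C: nom -2.400 → Σnom=-18.300; wc +0.177/-0.177 → slack +0.687/-0.687; half-tol=0.177, Σhalf²=0.167429
  -D: nom -36.710 → Σnom=-55.010; wc +0.040/-0.137 → slack +0.727/-0.824; half-tol=0.089, Σhalf²=0.175261
  -E: nom -14.800 → Σnom=-69.810; wc +0.100/-0.240 → slack +0.827/-1.064; half-tol=0.170, Σhalf²=0.204161
  -F: nom -11.990 → Σnom=-81.800; wc +0.270/-0.305 → slack +1.097/-1.369; half-tol=0.287, Σhalf²=0.286818
  +G: nom +7.500 → Σnom=-74.300; wc +0.080/-0.160 → slack +1.177/-1.529; half-tol=0.120, Σhalf²=0.301218
  -H: nom -10.300 → Σnom=-84.600; wc +0.486/-0.360 → slack +1.663/-1.889; half-tol=0.423, Σhalf²=0.480147
Nominal = -84.600. Worst-case = [-84.600 - 1.889, -84.600 + 1.663] = [-86.489, -82.937]. RSS = √0.480147 = 0.693.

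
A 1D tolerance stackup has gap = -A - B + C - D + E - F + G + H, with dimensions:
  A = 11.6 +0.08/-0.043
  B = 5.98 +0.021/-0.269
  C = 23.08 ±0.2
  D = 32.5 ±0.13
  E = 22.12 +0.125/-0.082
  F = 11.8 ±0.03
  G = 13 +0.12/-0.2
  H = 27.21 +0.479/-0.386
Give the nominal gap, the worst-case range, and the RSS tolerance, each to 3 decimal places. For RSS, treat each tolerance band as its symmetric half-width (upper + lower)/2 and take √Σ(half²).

Stack each dimension's contribution:
  -A: nom -11.600 → Σnom=-11.600; wc +0.043/-0.080 → slack +0.043/-0.080; half-tol=0.061, Σhalf²=0.003782
  -B: nom -5.980 → Σnom=-17.580; wc +0.269/-0.021 → slack +0.312/-0.101; half-tol=0.145, Σhalf²=0.024807
  +C: nom +23.080 → Σnom=5.500; wc +0.200/-0.200 → slack +0.512/-0.301; half-tol=0.200, Σhalf²=0.064807
  -D: nom -32.500 → Σnom=-27.000; wc +0.130/-0.130 → slack +0.642/-0.431; half-tol=0.130, Σhalf²=0.081707
  +E: nom +22.120 → Σnom=-4.880; wc +0.125/-0.082 → slack +0.767/-0.513; half-tol=0.104, Σhalf²=0.092420
  -F: nom -11.800 → Σnom=-16.680; wc +0.030/-0.030 → slack +0.797/-0.543; half-tol=0.030, Σhalf²=0.093320
  +G: nom +13.000 → Σnom=-3.680; wc +0.120/-0.200 → slack +0.917/-0.743; half-tol=0.160, Σhalf²=0.118920
  +H: nom +27.210 → Σnom=23.530; wc +0.479/-0.386 → slack +1.396/-1.129; half-tol=0.432, Σhalf²=0.305976
Nominal = 23.530. Worst-case = [23.530 - 1.129, 23.530 + 1.396] = [22.401, 24.926]. RSS = √0.305976 = 0.553.

nominal=23.530 wc=[22.401,24.926] rss=0.553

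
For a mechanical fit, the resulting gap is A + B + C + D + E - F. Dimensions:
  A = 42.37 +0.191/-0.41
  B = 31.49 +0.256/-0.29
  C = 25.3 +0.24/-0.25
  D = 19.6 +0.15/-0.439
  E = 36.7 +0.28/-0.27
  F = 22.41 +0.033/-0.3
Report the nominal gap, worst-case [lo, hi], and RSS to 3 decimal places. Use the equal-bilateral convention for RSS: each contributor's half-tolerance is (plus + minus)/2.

Stack each dimension's contribution:
  +A: nom +42.370 → Σnom=42.370; wc +0.191/-0.410 → slack +0.191/-0.410; half-tol=0.300, Σhalf²=0.090300
  +B: nom +31.490 → Σnom=73.860; wc +0.256/-0.290 → slack +0.447/-0.700; half-tol=0.273, Σhalf²=0.164829
  +C: nom +25.300 → Σnom=99.160; wc +0.240/-0.250 → slack +0.687/-0.950; half-tol=0.245, Σhalf²=0.224854
  +D: nom +19.600 → Σnom=118.760; wc +0.150/-0.439 → slack +0.837/-1.389; half-tol=0.294, Σhalf²=0.311584
  +E: nom +36.700 → Σnom=155.460; wc +0.280/-0.270 → slack +1.117/-1.659; half-tol=0.275, Σhalf²=0.387209
  -F: nom -22.410 → Σnom=133.050; wc +0.300/-0.033 → slack +1.417/-1.692; half-tol=0.166, Σhalf²=0.414932
Nominal = 133.050. Worst-case = [133.050 - 1.692, 133.050 + 1.417] = [131.358, 134.467]. RSS = √0.414932 = 0.644.

nominal=133.050 wc=[131.358,134.467] rss=0.644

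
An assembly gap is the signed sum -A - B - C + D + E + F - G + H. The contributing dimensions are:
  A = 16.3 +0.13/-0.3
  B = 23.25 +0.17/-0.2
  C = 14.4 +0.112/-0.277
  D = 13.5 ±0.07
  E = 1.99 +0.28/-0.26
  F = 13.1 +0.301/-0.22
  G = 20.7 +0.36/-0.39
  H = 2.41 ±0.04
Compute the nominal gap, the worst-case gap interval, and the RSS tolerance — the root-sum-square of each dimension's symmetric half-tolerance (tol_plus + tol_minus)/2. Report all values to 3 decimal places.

nominal=-43.650 wc=[-45.012,-41.792] rss=0.637

Stack each dimension's contribution:
  -A: nom -16.300 → Σnom=-16.300; wc +0.300/-0.130 → slack +0.300/-0.130; half-tol=0.215, Σhalf²=0.046225
  -B: nom -23.250 → Σnom=-39.550; wc +0.200/-0.170 → slack +0.500/-0.300; half-tol=0.185, Σhalf²=0.080450
  -C: nom -14.400 → Σnom=-53.950; wc +0.277/-0.112 → slack +0.777/-0.412; half-tol=0.195, Σhalf²=0.118280
  +D: nom +13.500 → Σnom=-40.450; wc +0.070/-0.070 → slack +0.847/-0.482; half-tol=0.070, Σhalf²=0.123180
  +E: nom +1.990 → Σnom=-38.460; wc +0.280/-0.260 → slack +1.127/-0.742; half-tol=0.270, Σhalf²=0.196080
  +F: nom +13.100 → Σnom=-25.360; wc +0.301/-0.220 → slack +1.428/-0.962; half-tol=0.261, Σhalf²=0.263941
  -G: nom -20.700 → Σnom=-46.060; wc +0.390/-0.360 → slack +1.818/-1.322; half-tol=0.375, Σhalf²=0.404566
  +H: nom +2.410 → Σnom=-43.650; wc +0.040/-0.040 → slack +1.858/-1.362; half-tol=0.040, Σhalf²=0.406166
Nominal = -43.650. Worst-case = [-43.650 - 1.362, -43.650 + 1.858] = [-45.012, -41.792]. RSS = √0.406166 = 0.637.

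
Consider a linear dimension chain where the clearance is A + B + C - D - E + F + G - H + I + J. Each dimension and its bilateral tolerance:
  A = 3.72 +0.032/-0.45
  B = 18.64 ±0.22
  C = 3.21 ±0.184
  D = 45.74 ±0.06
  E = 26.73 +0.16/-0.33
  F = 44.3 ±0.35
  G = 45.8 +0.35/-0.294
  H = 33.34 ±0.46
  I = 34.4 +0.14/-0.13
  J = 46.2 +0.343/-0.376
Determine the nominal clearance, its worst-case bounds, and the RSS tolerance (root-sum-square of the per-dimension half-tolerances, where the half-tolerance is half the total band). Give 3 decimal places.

nominal=90.460 wc=[87.776,92.929] rss=0.888

Stack each dimension's contribution:
  +A: nom +3.720 → Σnom=3.720; wc +0.032/-0.450 → slack +0.032/-0.450; half-tol=0.241, Σhalf²=0.058081
  +B: nom +18.640 → Σnom=22.360; wc +0.220/-0.220 → slack +0.252/-0.670; half-tol=0.220, Σhalf²=0.106481
  +C: nom +3.210 → Σnom=25.570; wc +0.184/-0.184 → slack +0.436/-0.854; half-tol=0.184, Σhalf²=0.140337
  -D: nom -45.740 → Σnom=-20.170; wc +0.060/-0.060 → slack +0.496/-0.914; half-tol=0.060, Σhalf²=0.143937
  -E: nom -26.730 → Σnom=-46.900; wc +0.330/-0.160 → slack +0.826/-1.074; half-tol=0.245, Σhalf²=0.203962
  +F: nom +44.300 → Σnom=-2.600; wc +0.350/-0.350 → slack +1.176/-1.424; half-tol=0.350, Σhalf²=0.326462
  +G: nom +45.800 → Σnom=43.200; wc +0.350/-0.294 → slack +1.526/-1.718; half-tol=0.322, Σhalf²=0.430146
  -H: nom -33.340 → Σnom=9.860; wc +0.460/-0.460 → slack +1.986/-2.178; half-tol=0.460, Σhalf²=0.641746
  +I: nom +34.400 → Σnom=44.260; wc +0.140/-0.130 → slack +2.126/-2.308; half-tol=0.135, Σhalf²=0.659971
  +J: nom +46.200 → Σnom=90.460; wc +0.343/-0.376 → slack +2.469/-2.684; half-tol=0.360, Σhalf²=0.789211
Nominal = 90.460. Worst-case = [90.460 - 2.684, 90.460 + 2.469] = [87.776, 92.929]. RSS = √0.789211 = 0.888.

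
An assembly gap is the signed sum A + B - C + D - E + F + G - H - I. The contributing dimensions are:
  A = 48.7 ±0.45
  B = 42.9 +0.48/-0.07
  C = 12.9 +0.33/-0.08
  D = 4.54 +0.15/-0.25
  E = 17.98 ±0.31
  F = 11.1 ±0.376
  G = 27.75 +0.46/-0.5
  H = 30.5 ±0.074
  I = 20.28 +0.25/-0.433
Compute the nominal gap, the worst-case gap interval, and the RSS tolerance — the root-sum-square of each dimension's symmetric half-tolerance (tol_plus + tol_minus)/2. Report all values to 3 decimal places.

Stack each dimension's contribution:
  +A: nom +48.700 → Σnom=48.700; wc +0.450/-0.450 → slack +0.450/-0.450; half-tol=0.450, Σhalf²=0.202500
  +B: nom +42.900 → Σnom=91.600; wc +0.480/-0.070 → slack +0.930/-0.520; half-tol=0.275, Σhalf²=0.278125
  -C: nom -12.900 → Σnom=78.700; wc +0.080/-0.330 → slack +1.010/-0.850; half-tol=0.205, Σhalf²=0.320150
  +D: nom +4.540 → Σnom=83.240; wc +0.150/-0.250 → slack +1.160/-1.100; half-tol=0.200, Σhalf²=0.360150
  -E: nom -17.980 → Σnom=65.260; wc +0.310/-0.310 → slack +1.470/-1.410; half-tol=0.310, Σhalf²=0.456250
  +F: nom +11.100 → Σnom=76.360; wc +0.376/-0.376 → slack +1.846/-1.786; half-tol=0.376, Σhalf²=0.597626
  +G: nom +27.750 → Σnom=104.110; wc +0.460/-0.500 → slack +2.306/-2.286; half-tol=0.480, Σhalf²=0.828026
  -H: nom -30.500 → Σnom=73.610; wc +0.074/-0.074 → slack +2.380/-2.360; half-tol=0.074, Σhalf²=0.833502
  -I: nom -20.280 → Σnom=53.330; wc +0.433/-0.250 → slack +2.813/-2.610; half-tol=0.342, Σhalf²=0.950124
Nominal = 53.330. Worst-case = [53.330 - 2.610, 53.330 + 2.813] = [50.720, 56.143]. RSS = √0.950124 = 0.975.

nominal=53.330 wc=[50.720,56.143] rss=0.975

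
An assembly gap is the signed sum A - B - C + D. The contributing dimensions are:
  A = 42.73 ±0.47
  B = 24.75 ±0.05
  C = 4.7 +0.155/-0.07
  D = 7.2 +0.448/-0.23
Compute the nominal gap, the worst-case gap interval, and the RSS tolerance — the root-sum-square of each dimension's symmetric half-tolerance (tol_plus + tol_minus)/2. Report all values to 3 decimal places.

Stack each dimension's contribution:
  +A: nom +42.730 → Σnom=42.730; wc +0.470/-0.470 → slack +0.470/-0.470; half-tol=0.470, Σhalf²=0.220900
  -B: nom -24.750 → Σnom=17.980; wc +0.050/-0.050 → slack +0.520/-0.520; half-tol=0.050, Σhalf²=0.223400
  -C: nom -4.700 → Σnom=13.280; wc +0.070/-0.155 → slack +0.590/-0.675; half-tol=0.113, Σhalf²=0.236056
  +D: nom +7.200 → Σnom=20.480; wc +0.448/-0.230 → slack +1.038/-0.905; half-tol=0.339, Σhalf²=0.350977
Nominal = 20.480. Worst-case = [20.480 - 0.905, 20.480 + 1.038] = [19.575, 21.518]. RSS = √0.350977 = 0.592.

nominal=20.480 wc=[19.575,21.518] rss=0.592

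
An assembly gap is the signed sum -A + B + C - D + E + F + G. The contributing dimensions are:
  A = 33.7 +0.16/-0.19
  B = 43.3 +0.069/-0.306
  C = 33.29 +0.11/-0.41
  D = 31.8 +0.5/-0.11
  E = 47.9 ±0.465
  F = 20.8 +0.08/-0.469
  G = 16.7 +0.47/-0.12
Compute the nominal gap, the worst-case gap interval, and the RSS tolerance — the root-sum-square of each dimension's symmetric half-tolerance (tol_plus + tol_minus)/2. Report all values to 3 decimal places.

nominal=96.490 wc=[94.060,97.984] rss=0.778

Stack each dimension's contribution:
  -A: nom -33.700 → Σnom=-33.700; wc +0.190/-0.160 → slack +0.190/-0.160; half-tol=0.175, Σhalf²=0.030625
  +B: nom +43.300 → Σnom=9.600; wc +0.069/-0.306 → slack +0.259/-0.466; half-tol=0.188, Σhalf²=0.065781
  +C: nom +33.290 → Σnom=42.890; wc +0.110/-0.410 → slack +0.369/-0.876; half-tol=0.260, Σhalf²=0.133381
  -D: nom -31.800 → Σnom=11.090; wc +0.110/-0.500 → slack +0.479/-1.376; half-tol=0.305, Σhalf²=0.226406
  +E: nom +47.900 → Σnom=58.990; wc +0.465/-0.465 → slack +0.944/-1.841; half-tol=0.465, Σhalf²=0.442631
  +F: nom +20.800 → Σnom=79.790; wc +0.080/-0.469 → slack +1.024/-2.310; half-tol=0.274, Σhalf²=0.517981
  +G: nom +16.700 → Σnom=96.490; wc +0.470/-0.120 → slack +1.494/-2.430; half-tol=0.295, Σhalf²=0.605007
Nominal = 96.490. Worst-case = [96.490 - 2.430, 96.490 + 1.494] = [94.060, 97.984]. RSS = √0.605007 = 0.778.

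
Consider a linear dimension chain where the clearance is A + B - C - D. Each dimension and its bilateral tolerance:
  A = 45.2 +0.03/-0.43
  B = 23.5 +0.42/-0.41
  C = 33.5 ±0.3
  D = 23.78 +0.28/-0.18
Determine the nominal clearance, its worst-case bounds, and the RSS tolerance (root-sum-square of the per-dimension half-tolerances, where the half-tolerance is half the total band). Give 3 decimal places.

Stack each dimension's contribution:
  +A: nom +45.200 → Σnom=45.200; wc +0.030/-0.430 → slack +0.030/-0.430; half-tol=0.230, Σhalf²=0.052900
  +B: nom +23.500 → Σnom=68.700; wc +0.420/-0.410 → slack +0.450/-0.840; half-tol=0.415, Σhalf²=0.225125
  -C: nom -33.500 → Σnom=35.200; wc +0.300/-0.300 → slack +0.750/-1.140; half-tol=0.300, Σhalf²=0.315125
  -D: nom -23.780 → Σnom=11.420; wc +0.180/-0.280 → slack +0.930/-1.420; half-tol=0.230, Σhalf²=0.368025
Nominal = 11.420. Worst-case = [11.420 - 1.420, 11.420 + 0.930] = [10.000, 12.350]. RSS = √0.368025 = 0.607.

nominal=11.420 wc=[10.000,12.350] rss=0.607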